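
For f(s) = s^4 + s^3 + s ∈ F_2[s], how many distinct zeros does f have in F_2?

1

Evaluate at each of the 2 elements of F_2:
f(0) = 0 → root; f(1) = 1.
Roots: {0}.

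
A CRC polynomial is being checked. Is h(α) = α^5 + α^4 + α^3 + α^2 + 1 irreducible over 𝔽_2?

Check for roots in 𝔽_2: h(0) = 1; h(1) = 1.
No roots, so no linear factors.
Monic irreducibles of degree 2 over GF(2): α^2 + α + 1.
None of them divide h (all give nonzero remainder).
No irreducible factor of degree ≤ 2 exists, so h is irreducible over GF(2).

Yes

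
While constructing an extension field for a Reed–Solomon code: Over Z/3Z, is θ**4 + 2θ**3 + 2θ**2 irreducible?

Write m(θ) = θ**4 + 2θ**3 + 2θ**2.
Check for roots in Z/3Z: m(0) = 0 → root; m(1) = 2; m(2) = 1.
m(0) = 0, so (θ) divides m(θ); m is reducible.

No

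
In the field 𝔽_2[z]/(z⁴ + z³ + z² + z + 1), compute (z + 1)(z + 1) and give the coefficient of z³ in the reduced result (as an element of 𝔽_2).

0

Multiply in 𝔽_2[z]: (z + 1)·(z + 1) = z² + 1.
Reduced: z² + 1.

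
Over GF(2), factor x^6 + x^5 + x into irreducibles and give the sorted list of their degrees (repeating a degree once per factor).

Write f(x) = x^6 + x^5 + x.
Roots in GF(2): f(0) = 0 → root; f(1) = 1.
Linear factors from roots: (x).
Complete factorization: f(x) = (x)·(x^2 + x + 1)·(x^3 + x + 1).
Factor degrees with multiplicity: 1 + 2 + 3 = 6.

1, 2, 3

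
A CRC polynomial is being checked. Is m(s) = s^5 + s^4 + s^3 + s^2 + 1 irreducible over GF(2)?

Check for roots in GF(2): m(0) = 1; m(1) = 1.
No roots, so no linear factors.
Monic irreducibles of degree 2 over GF(2): s^2 + s + 1.
None of them divide m (all give nonzero remainder).
No irreducible factor of degree ≤ 2 exists, so m is irreducible over GF(2).

Yes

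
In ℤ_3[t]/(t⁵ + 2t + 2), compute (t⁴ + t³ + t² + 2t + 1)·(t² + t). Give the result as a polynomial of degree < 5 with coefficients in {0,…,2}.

Multiply in ℤ_3[t]: (t⁴ + t³ + t² + 2t + 1)·(t² + t) = t⁶ + 2t⁵ + 2t⁴ + t.
Reduce using t⁵ ≡ t + 1 (mod t⁵ + 2t + 2).
Reduced: 2t⁴ + t² + t + 2.

2t^4 + t^2 + t + 2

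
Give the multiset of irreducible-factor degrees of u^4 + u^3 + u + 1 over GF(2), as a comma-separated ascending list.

1, 1, 2

Write g(u) = u^4 + u^3 + u + 1.
Roots in GF(2): g(0) = 1; g(1) = 0 → root.
Linear factors from roots: (u + 1).
Complete factorization: g(u) = (u + 1)^2·(u^2 + u + 1).
Factor degrees with multiplicity: 1 + 1 + 2 = 4.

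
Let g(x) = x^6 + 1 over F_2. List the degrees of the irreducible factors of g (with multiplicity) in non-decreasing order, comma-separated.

Roots in F_2: g(0) = 1; g(1) = 0 → root.
Linear factors from roots: (x + 1).
Complete factorization: g(x) = (x + 1)^2·(x^2 + x + 1)^2.
Factor degrees with multiplicity: 1 + 1 + 2 + 2 = 6.

1, 1, 2, 2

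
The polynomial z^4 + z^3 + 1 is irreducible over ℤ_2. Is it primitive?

Write f(z) = z^4 + z^3 + 1.
|GF(2^4)^×| = 2^4 − 1 = 15. Prime factorization: 15 = 3·5.
f is primitive ⇔ z has order 15 in GF(2)[z]/(f), i.e. z^(15/q) ≠ 1 for each prime q | 15.
z^(5) mod f = z^3 + z + 1.
z^(3) mod f = z^3.
None equal 1, so z has full order 15; f is primitive.

Yes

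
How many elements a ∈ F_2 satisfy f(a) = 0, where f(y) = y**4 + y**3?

2

Evaluate at each of the 2 elements of F_2:
f(0) = 0 → root; f(1) = 0 → root.
Roots: {0, 1}.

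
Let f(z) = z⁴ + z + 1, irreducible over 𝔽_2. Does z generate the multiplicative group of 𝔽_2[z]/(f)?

|GF(2^4)^×| = 2^4 − 1 = 15. Prime factorization: 15 = 3·5.
f is primitive ⇔ z has order 15 in GF(2)[z]/(f), i.e. z^(15/q) ≠ 1 for each prime q | 15.
z^(5) mod f = z² + z.
z^(3) mod f = z³.
None equal 1, so z has full order 15; f is primitive.

Yes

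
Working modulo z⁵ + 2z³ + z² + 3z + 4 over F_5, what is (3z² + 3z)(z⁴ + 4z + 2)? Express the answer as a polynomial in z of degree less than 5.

4z^4 + 3z^3 + z^2 + 3

Multiply in F_5[z]: (3z² + 3z)·(z⁴ + 4z + 2) = 3z⁶ + 3z⁵ + 2z³ + 3z² + z.
Reduce using z⁵ ≡ 3z³ + 4z² + 2z + 1 (mod z⁵ + 2z³ + z² + 3z + 4).
Reduced: 4z⁴ + 3z³ + z² + 3.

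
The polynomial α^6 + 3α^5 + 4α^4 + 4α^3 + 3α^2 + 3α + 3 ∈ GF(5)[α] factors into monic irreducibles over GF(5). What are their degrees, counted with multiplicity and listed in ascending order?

6

Write g(α) = α^6 + 3α^5 + 4α^4 + 4α^3 + 3α^2 + 3α + 3.
Roots in GF(5): g(0) = 3; g(1) = 1; g(2) = 2; g(3) = 4; g(4) = 1.
Complete factorization: g(α) = (α^6 + 3α^5 + 4α^4 + 4α^3 + 3α^2 + 3α + 3).
Factor degrees with multiplicity: 6 = 6.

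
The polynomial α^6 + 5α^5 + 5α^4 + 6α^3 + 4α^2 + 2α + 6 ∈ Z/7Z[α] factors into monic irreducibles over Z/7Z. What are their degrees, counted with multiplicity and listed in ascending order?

1, 2, 3

Write g(α) = α^6 + 5α^5 + 5α^4 + 6α^3 + 4α^2 + 2α + 6.
Linear factors from roots: (α + 5).
Complete factorization: g(α) = (α + 5)·(α^2 + 3α + 6)·(α^3 + 4α^2 + α + 3).
Factor degrees with multiplicity: 1 + 2 + 3 = 6.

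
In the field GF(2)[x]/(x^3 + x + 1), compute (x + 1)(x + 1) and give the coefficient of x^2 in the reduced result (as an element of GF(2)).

Multiply in GF(2)[x]: (x + 1)·(x + 1) = x^2 + 1.
Reduced: x^2 + 1.

1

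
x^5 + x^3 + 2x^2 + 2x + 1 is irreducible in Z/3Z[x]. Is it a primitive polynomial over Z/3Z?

Write f(x) = x^5 + x^3 + 2x^2 + 2x + 1.
|GF(3^5)^×| = 3^5 − 1 = 242. Prime factorization: 242 = 2·11^2.
f is primitive ⇔ x has order 242 in GF(3)[x]/(f), i.e. x^(242/q) ≠ 1 for each prime q | 242.
x^(121) mod f = 2.
x^(22) mod f = x + 1.
None equal 1, so x has full order 242; f is primitive.

Yes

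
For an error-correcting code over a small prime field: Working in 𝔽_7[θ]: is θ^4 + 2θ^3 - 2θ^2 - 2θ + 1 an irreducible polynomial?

No

Write g(θ) = θ^4 + 2θ^3 - 2θ^2 - 2θ + 1.
Check for roots in 𝔽_7: g(0) = 1; g(1) = 0 → root; g(2) = 0 → root; g(3) = 0 → root; g(4) = 2; g(5) = 4; g(6) = 0 → root.
g(1) = 0, so (θ − 1) divides g(θ); g is reducible.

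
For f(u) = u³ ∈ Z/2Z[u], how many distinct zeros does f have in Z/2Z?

Evaluate at each of the 2 elements of Z/2Z:
f(0) = 0 → root; f(1) = 1.
Roots: {0}.

1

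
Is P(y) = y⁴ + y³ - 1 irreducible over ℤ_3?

Yes

Check for roots in ℤ_3: P(0) = 2; P(1) = 1; P(2) = 2.
No roots, so no linear factors.
Monic irreducibles of degree 2 over GF(3): y² + 1, y² + y - 1, y² - y - 1.
None of them divide P (all give nonzero remainder).
No irreducible factor of degree ≤ 2 exists, so P is irreducible over GF(3).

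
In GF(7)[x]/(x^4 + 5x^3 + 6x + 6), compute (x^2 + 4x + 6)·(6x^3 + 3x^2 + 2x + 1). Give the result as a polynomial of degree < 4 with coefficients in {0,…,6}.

Multiply in GF(7)[x]: (x^2 + 4x + 6)·(6x^3 + 3x^2 + 2x + 1) = 6x^5 + 6x^4 + x^3 + 6x^2 + 2x + 6.
Reduce using x^4 ≡ 2x^3 + x + 1 (mod x^4 + 5x^3 + 6x + 6).
Reduced: 2x^3 + 5x^2 + 5x + 3.

2x^3 + 5x^2 + 5x + 3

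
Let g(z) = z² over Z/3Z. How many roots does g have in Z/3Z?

1

Evaluate at each of the 3 elements of Z/3Z:
g(0) = 0 → root; g(1) = 1; g(2) = 1.
Roots: {0}.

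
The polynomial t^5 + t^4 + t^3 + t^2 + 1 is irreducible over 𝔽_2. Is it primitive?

Write f(t) = t^5 + t^4 + t^3 + t^2 + 1.
|GF(2^5)^×| = 2^5 − 1 = 31. Prime factorization: 31 = 31.
f is primitive ⇔ t has order 31 in GF(2)[t]/(f), i.e. t^(31/q) ≠ 1 for each prime q | 31.
t^(1) mod f = t.
None equal 1, so t has full order 31; f is primitive.

Yes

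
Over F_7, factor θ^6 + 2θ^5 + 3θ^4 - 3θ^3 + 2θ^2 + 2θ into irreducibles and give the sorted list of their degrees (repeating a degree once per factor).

Write h(θ) = θ^6 + 2θ^5 + 3θ^4 - 3θ^3 + 2θ^2 + 2θ.
Linear factors from roots: (θ), (θ - 1).
Complete factorization: h(θ) = (θ)·(θ - 1)·(θ^2 + 1)·(θ^2 + 3θ - 2).
Factor degrees with multiplicity: 1 + 1 + 2 + 2 = 6.

1, 1, 2, 2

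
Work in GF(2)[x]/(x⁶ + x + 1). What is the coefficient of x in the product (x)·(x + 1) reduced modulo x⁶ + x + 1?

Multiply in GF(2)[x]: (x)·(x + 1) = x² + x.
Reduced: x² + x.

1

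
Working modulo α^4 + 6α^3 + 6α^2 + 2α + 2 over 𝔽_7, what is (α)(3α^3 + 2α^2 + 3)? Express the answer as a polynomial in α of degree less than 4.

5α^3 + 3α^2 + 4α + 1

Multiply in 𝔽_7[α]: (α)·(3α^3 + 2α^2 + 3) = 3α^4 + 2α^3 + 3α.
Reduce using α^4 ≡ α^3 + α^2 + 5α + 5 (mod α^4 + 6α^3 + 6α^2 + 2α + 2).
Reduced: 5α^3 + 3α^2 + 4α + 1.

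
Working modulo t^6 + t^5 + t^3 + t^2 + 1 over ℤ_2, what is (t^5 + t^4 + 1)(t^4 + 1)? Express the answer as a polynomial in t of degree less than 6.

t^5 + t^2

Multiply in ℤ_2[t]: (t^5 + t^4 + 1)·(t^4 + 1) = t^9 + t^8 + t^5 + 1.
Reduce using t^6 ≡ t^5 + t^3 + t^2 + 1 (mod t^6 + t^5 + t^3 + t^2 + 1).
Reduced: t^5 + t^2.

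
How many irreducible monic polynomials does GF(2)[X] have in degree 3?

2

x^(2^3) − x is the product of all monic irreducibles of degree dividing 3; Möbius inversion gives N = (1/3) Σ μ(3/d)·2^d.
Divisors of 3: 1, 3; μ(3/d) for each: -1, 1.
Σ = − 2^1 + 2^3 = 6.
N = 6/3 = 2.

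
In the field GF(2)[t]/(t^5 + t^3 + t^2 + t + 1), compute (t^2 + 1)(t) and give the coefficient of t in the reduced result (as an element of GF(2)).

Multiply in GF(2)[t]: (t^2 + 1)·(t) = t^3 + t.
Reduced: t^3 + t.

1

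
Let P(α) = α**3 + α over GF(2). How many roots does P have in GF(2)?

2

Evaluate at each of the 2 elements of GF(2):
P(0) = 0 → root; P(1) = 0 → root.
Roots: {0, 1}.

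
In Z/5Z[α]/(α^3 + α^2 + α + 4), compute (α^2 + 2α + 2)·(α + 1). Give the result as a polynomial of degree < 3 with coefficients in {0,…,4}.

Multiply in Z/5Z[α]: (α^2 + 2α + 2)·(α + 1) = α^3 + 3α^2 + 4α + 2.
Reduce using α^3 ≡ 4α^2 + 4α + 1 (mod α^3 + α^2 + α + 4).
Reduced: 2α^2 + 3α + 3.

2α^2 + 3α + 3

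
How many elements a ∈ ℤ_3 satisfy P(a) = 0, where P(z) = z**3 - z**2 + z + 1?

0

Evaluate at each of the 3 elements of ℤ_3:
P(0) = 1; P(1) = 2; P(2) = 1.
No element is a root.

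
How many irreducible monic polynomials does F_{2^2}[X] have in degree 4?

60

The number of monic irreducibles of degree 4 over GF(4) is (1/4)·Σ_{d∣4} μ(4/d) 4^d.
Divisors of 4: 1, 2, 4; μ(4/d) for each: 0, -1, 1.
Σ = − 4^2 + 4^4 = 240.
N = 240/4 = 60.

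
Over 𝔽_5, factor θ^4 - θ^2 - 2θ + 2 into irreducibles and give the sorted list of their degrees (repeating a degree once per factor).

Write f(θ) = θ^4 - θ^2 - 2θ + 2.
Roots in 𝔽_5: f(0) = 2; f(1) = 0 → root; f(2) = 0 → root; f(3) = 3; f(4) = 4.
Linear factors from roots: (θ - 1), (θ - 2).
Complete factorization: f(θ) = (θ - 2)·(θ - 1)^3.
Factor degrees with multiplicity: 1 + 1 + 1 + 1 = 4.

1, 1, 1, 1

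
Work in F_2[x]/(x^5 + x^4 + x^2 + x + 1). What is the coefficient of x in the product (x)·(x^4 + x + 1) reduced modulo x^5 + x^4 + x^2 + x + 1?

0

Multiply in F_2[x]: (x)·(x^4 + x + 1) = x^5 + x^2 + x.
Reduce using x^5 ≡ x^4 + x^2 + x + 1 (mod x^5 + x^4 + x^2 + x + 1).
Reduced: x^4 + 1.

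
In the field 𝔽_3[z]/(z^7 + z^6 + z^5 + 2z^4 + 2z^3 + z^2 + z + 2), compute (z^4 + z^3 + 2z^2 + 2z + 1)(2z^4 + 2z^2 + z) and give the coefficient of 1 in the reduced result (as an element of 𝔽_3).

0

Multiply in 𝔽_3[z]: (z^4 + z^3 + 2z^2 + 2z + 1)·(2z^4 + 2z^2 + z) = 2z^8 + 2z^7 + z^5 + z^4 + z^2 + z.
Reduce using z^7 ≡ 2z^6 + 2z^5 + z^4 + z^3 + 2z^2 + 2z + 1 (mod z^7 + z^6 + z^5 + 2z^4 + 2z^3 + z^2 + z + 2).
Reduced: z^6 + z^3 + 2z^2.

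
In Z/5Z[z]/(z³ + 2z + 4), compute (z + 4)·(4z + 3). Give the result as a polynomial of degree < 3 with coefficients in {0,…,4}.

Multiply in Z/5Z[z]: (z + 4)·(4z + 3) = 4z² + 4z + 2.
Reduced: 4z² + 4z + 2.

4z^2 + 4z + 2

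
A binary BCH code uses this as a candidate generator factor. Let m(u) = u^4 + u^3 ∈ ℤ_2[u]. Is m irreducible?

No

Check for roots in ℤ_2: m(0) = 0 → root; m(1) = 0 → root.
m(0) = 0, so (u) divides m(u); m is reducible.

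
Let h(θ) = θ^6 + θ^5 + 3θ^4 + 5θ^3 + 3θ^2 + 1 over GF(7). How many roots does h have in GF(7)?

1

Evaluate at each of the 7 elements of GF(7):
h(0) = 1; h(1) = 0 → root; h(2) = 1; h(3) = 6; h(4) = 6; h(5) = 4; h(6) = 2.
Roots: {1}.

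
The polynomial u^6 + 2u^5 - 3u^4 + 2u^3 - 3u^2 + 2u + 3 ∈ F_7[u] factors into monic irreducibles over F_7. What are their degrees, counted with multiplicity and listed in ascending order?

Write g(u) = u^6 + 2u^5 - 3u^4 + 2u^3 - 3u^2 + 2u + 3.
Linear factors from roots: (u - 2), (u - 3), (u + 3), (u + 2).
Complete factorization: g(u) = (u + 2)·(u + 3)·(u - 3)·(u - 2)·(u^2 + 2u + 3).
Factor degrees with multiplicity: 1 + 1 + 1 + 1 + 2 = 6.

1, 1, 1, 1, 2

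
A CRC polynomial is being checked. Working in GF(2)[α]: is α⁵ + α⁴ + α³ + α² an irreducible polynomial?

Write P(α) = α⁵ + α⁴ + α³ + α².
Check for roots in GF(2): P(0) = 0 → root; P(1) = 0 → root.
P(0) = 0, so (α) divides P(α); P is reducible.

No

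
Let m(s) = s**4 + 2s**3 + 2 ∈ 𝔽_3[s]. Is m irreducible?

Yes

Check for roots in 𝔽_3: m(0) = 2; m(1) = 2; m(2) = 1.
No roots, so no linear factors.
Monic irreducibles of degree 2 over GF(3): s**2 + 1, s**2 + s + 2, s**2 + 2s + 2.
None of them divide m (all give nonzero remainder).
No irreducible factor of degree ≤ 2 exists, so m is irreducible over GF(3).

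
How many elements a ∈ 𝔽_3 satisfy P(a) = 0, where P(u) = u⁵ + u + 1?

1

Evaluate at each of the 3 elements of 𝔽_3:
P(0) = 1; P(1) = 0 → root; P(2) = 2.
Roots: {1}.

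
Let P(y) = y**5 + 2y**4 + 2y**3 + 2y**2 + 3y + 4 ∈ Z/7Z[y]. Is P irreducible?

Check for roots in Z/7Z: P(0) = 4; P(1) = 0 → root; P(2) = 0 → root; P(3) = 0 → root; P(4) = 4; P(5) = 4; P(6) = 2.
P(1) = 0, so (y − 1) divides P(y); P is reducible.

No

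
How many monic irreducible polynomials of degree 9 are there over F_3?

2184

The number of monic irreducibles of degree 9 over GF(3) is (1/9)·Σ_{d∣9} μ(9/d) 3^d.
Divisors of 9: 1, 3, 9; μ(9/d) for each: 0, -1, 1.
Σ = − 3^3 + 3^9 = 19656.
N = 19656/9 = 2184.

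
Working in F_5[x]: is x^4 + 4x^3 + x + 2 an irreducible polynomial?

Yes

Write h(x) = x^4 + 4x^3 + x + 2.
Check for roots in F_5: h(0) = 2; h(1) = 3; h(2) = 2; h(3) = 4; h(4) = 3.
No roots, so no linear factors.
Degree-2 irreducible divisors: test the 10 monic irreducibles of degree 2 over GF(5).
None of them divide h (all give nonzero remainder).
No irreducible factor of degree ≤ 2 exists, so h is irreducible over GF(5).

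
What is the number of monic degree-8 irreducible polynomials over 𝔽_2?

Gauss's count: N_{2}(8) = (1/8) Σ_{d|8} μ(8/d)·2^d.
Divisors of 8: 1, 2, 4, 8; μ(8/d) for each: 0, 0, -1, 1.
Σ = − 2^4 + 2^8 = 240.
N = 240/8 = 30.

30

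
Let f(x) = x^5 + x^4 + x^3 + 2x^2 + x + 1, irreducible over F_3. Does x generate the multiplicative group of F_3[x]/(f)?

|GF(3^5)^×| = 3^5 − 1 = 242. Prime factorization: 242 = 2·11^2.
f is primitive ⇔ x has order 242 in GF(3)[x]/(f), i.e. x^(242/q) ≠ 1 for each prime q | 242.
x^(121) mod f = 2.
x^(22) mod f = x^4 + 2x^2 + x + 1.
None equal 1, so x has full order 242; f is primitive.

Yes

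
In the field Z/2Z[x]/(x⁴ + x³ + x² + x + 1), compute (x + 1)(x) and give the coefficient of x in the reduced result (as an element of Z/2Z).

Multiply in Z/2Z[x]: (x + 1)·(x) = x² + x.
Reduced: x² + x.

1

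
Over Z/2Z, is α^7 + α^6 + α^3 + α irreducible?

No

Write P(α) = α^7 + α^6 + α^3 + α.
Check for roots in Z/2Z: P(0) = 0 → root; P(1) = 0 → root.
P(0) = 0, so (α) divides P(α); P is reducible.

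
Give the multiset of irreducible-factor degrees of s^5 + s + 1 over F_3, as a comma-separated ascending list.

1, 1, 3

Write f(s) = s^5 + s + 1.
Roots in F_3: f(0) = 1; f(1) = 0 → root; f(2) = 2.
Linear factors from roots: (s + 2).
Complete factorization: f(s) = (s + 2)^2·(s^3 + 2s^2 + 1).
Factor degrees with multiplicity: 1 + 1 + 3 = 5.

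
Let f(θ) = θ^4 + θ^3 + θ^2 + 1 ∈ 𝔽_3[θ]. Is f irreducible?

Yes

Check for roots in 𝔽_3: f(0) = 1; f(1) = 1; f(2) = 2.
No roots, so no linear factors.
Monic irreducibles of degree 2 over GF(3): θ^2 + 1, θ^2 + θ - 1, θ^2 - θ - 1.
None of them divide f (all give nonzero remainder).
No irreducible factor of degree ≤ 2 exists, so f is irreducible over GF(3).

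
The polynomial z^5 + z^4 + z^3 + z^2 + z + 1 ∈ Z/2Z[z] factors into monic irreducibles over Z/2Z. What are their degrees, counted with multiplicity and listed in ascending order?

Write h(z) = z^5 + z^4 + z^3 + z^2 + z + 1.
Roots in Z/2Z: h(0) = 1; h(1) = 0 → root.
Linear factors from roots: (z + 1).
Complete factorization: h(z) = (z + 1)·(z^2 + z + 1)^2.
Factor degrees with multiplicity: 1 + 2 + 2 = 5.

1, 2, 2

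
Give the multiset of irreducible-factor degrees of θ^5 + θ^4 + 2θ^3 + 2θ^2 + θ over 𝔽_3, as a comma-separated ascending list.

1, 2, 2

Write h(θ) = θ^5 + θ^4 + 2θ^3 + 2θ^2 + θ.
Roots in 𝔽_3: h(0) = 0 → root; h(1) = 1; h(2) = 2.
Linear factors from roots: (θ).
Complete factorization: h(θ) = (θ)·(θ^2 + 2θ + 2)^2.
Factor degrees with multiplicity: 1 + 2 + 2 = 5.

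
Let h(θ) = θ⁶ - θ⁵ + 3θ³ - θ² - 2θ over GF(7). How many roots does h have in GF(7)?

3

Evaluate at each of the 7 elements of GF(7):
h(0) = 0 → root; h(1) = 0 → root; h(2) = 6; h(3) = 6; h(4) = 6; h(5) = 2; h(6) = 0 → root.
Roots: {0, 1, 6}.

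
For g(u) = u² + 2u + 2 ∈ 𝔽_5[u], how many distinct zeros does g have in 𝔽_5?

2

Evaluate at each of the 5 elements of 𝔽_5:
g(0) = 2; g(1) = 0 → root; g(2) = 0 → root; g(3) = 2; g(4) = 1.
Roots: {1, 2}.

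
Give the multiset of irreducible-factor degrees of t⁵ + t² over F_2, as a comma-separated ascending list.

Write g(t) = t⁵ + t².
Roots in F_2: g(0) = 0 → root; g(1) = 0 → root.
Linear factors from roots: (t), (t + 1).
Complete factorization: g(t) = (t + 1)·(t)^2·(t² + t + 1).
Factor degrees with multiplicity: 1 + 1 + 1 + 2 = 5.

1, 1, 1, 2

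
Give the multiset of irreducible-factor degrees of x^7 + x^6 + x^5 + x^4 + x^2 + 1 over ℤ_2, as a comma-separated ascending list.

1, 1, 2, 3

Write h(x) = x^7 + x^6 + x^5 + x^4 + x^2 + 1.
Roots in ℤ_2: h(0) = 1; h(1) = 0 → root.
Linear factors from roots: (x + 1).
Complete factorization: h(x) = (x + 1)^2·(x^2 + x + 1)·(x^3 + x + 1).
Factor degrees with multiplicity: 1 + 1 + 2 + 3 = 7.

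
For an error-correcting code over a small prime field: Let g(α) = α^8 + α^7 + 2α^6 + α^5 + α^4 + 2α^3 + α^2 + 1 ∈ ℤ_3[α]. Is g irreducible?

Check for roots in ℤ_3: g(0) = 1; g(1) = 1; g(2) = 2.
No roots, so no linear factors.
Monic irreducibles of degree 2 over GF(3): α^2 + 1, α^2 + α + 2, α^2 + 2α + 2.
None of them divide g (all give nonzero remainder).
Degree-3 irreducible divisors: test the 8 monic irreducibles of degree 3 over GF(3).
None of them divide g (all give nonzero remainder).
Degree-4 irreducible divisors: test the 18 monic irreducibles of degree 4 over GF(3).
None of them divide g (all give nonzero remainder).
No irreducible factor of degree ≤ 4 exists, so g is irreducible over GF(3).

Yes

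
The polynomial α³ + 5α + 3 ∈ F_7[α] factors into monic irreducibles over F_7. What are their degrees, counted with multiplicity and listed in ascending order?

Write h(α) = α³ + 5α + 3.
Linear factors from roots: (α + 5).
Complete factorization: h(α) = (α + 5)·(α² + 2α + 2).
Factor degrees with multiplicity: 1 + 2 = 3.

1, 2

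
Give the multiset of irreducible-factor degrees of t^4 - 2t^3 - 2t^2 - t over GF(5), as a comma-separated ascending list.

Write g(t) = t^4 - 2t^3 - 2t^2 - t.
Roots in GF(5): g(0) = 0 → root; g(1) = 1; g(2) = 0 → root; g(3) = 1; g(4) = 2.
Linear factors from roots: (t), (t - 2).
Complete factorization: g(t) = (t)·(t - 2)·(t^2 - 2).
Factor degrees with multiplicity: 1 + 1 + 2 = 4.

1, 1, 2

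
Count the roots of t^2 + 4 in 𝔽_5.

2

Write g(t) = t^2 + 4.
Evaluate at each of the 5 elements of 𝔽_5:
g(0) = 4; g(1) = 0 → root; g(2) = 3; g(3) = 3; g(4) = 0 → root.
Roots: {1, 4}.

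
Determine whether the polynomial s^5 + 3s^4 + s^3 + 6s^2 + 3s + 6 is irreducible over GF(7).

Write m(s) = s^5 + 3s^4 + s^3 + 6s^2 + 3s + 6.
Check for roots in GF(7): m(0) = 6; m(1) = 6; m(2) = 5; m(3) = 1; m(4) = 3; m(5) = 4; m(6) = 3.
No roots, so no linear factors.
Degree-2 irreducible divisors: test the 21 monic irreducibles of degree 2 over GF(7).
None of them divide m (all give nonzero remainder).
No irreducible factor of degree ≤ 2 exists, so m is irreducible over GF(7).

Yes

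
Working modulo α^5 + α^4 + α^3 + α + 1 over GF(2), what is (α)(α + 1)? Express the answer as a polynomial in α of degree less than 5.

α^2 + α

Multiply in GF(2)[α]: (α)·(α + 1) = α^2 + α.
Reduced: α^2 + α.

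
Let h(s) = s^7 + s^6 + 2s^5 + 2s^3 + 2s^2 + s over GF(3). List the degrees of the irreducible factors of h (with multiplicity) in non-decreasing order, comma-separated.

Roots in GF(3): h(0) = 0 → root; h(1) = 0 → root; h(2) = 0 → root.
Linear factors from roots: (s), (s + 2), (s + 1).
Complete factorization: h(s) = (s)·(s + 1)·(s + 2)·(s^2 + 1)·(s^2 + s + 2).
Factor degrees with multiplicity: 1 + 1 + 1 + 2 + 2 = 7.

1, 1, 1, 2, 2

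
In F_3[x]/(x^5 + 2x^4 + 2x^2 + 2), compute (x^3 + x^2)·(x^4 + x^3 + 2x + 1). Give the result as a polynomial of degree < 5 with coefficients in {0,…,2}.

Multiply in F_3[x]: (x^3 + x^2)·(x^4 + x^3 + 2x + 1) = x^7 + 2x^6 + x^5 + 2x^4 + x^2.
Reduce using x^5 ≡ x^4 + x^2 + 1 (mod x^5 + 2x^4 + 2x^2 + 2).
Reduced: x^4 + 1.

x^4 + 1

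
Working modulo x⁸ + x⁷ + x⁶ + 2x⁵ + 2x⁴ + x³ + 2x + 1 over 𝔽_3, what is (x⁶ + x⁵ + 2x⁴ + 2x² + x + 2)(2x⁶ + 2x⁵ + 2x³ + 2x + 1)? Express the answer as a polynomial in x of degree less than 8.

x^4 + x^3 + 2x + 1

Multiply in 𝔽_3[x]: (x⁶ + x⁵ + 2x⁴ + 2x² + x + 2)·(2x⁶ + 2x⁵ + 2x³ + 2x + 1) = 2x¹² + x¹¹ + x⁵ + x⁴ + 2x³ + x² + 2x + 2.
Reduce using x⁸ ≡ 2x⁷ + 2x⁶ + x⁵ + x⁴ + 2x³ + x + 2 (mod x⁸ + x⁷ + x⁶ + 2x⁵ + 2x⁴ + x³ + 2x + 1).
Reduced: x⁴ + x³ + 2x + 1.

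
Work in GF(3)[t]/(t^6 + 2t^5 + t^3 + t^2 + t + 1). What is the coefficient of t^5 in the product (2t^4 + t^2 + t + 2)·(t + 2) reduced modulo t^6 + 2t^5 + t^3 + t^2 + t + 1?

2

Multiply in GF(3)[t]: (2t^4 + t^2 + t + 2)·(t + 2) = 2t^5 + t^4 + t^3 + t + 1.
Reduced: 2t^5 + t^4 + t^3 + t + 1.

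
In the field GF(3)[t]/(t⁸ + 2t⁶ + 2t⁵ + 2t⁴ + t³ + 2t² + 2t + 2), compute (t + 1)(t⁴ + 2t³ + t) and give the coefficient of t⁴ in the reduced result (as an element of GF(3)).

0

Multiply in GF(3)[t]: (t + 1)·(t⁴ + 2t³ + t) = t⁵ + 2t³ + t² + t.
Reduced: t⁵ + 2t³ + t² + t.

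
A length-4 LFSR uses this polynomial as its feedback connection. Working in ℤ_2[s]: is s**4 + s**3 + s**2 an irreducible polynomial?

No

Write P(s) = s**4 + s**3 + s**2.
Check for roots in ℤ_2: P(0) = 0 → root; P(1) = 1.
P(0) = 0, so (s) divides P(s); P is reducible.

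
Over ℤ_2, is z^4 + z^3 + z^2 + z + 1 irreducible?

Write h(z) = z^4 + z^3 + z^2 + z + 1.
Check for roots in ℤ_2: h(0) = 1; h(1) = 1.
No roots, so no linear factors.
Monic irreducibles of degree 2 over GF(2): z^2 + z + 1.
None of them divide h (all give nonzero remainder).
No irreducible factor of degree ≤ 2 exists, so h is irreducible over GF(2).

Yes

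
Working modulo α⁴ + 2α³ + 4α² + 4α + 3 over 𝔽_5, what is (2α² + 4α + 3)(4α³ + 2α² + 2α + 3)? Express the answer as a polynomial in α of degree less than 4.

4α^3 + 2α^2 + 3α + 2

Multiply in 𝔽_5[α]: (2α² + 4α + 3)·(4α³ + 2α² + 2α + 3) = 3α⁵ + 4α³ + 3α + 4.
Reduce using α⁴ ≡ 3α³ + α² + α + 2 (mod α⁴ + 2α³ + 4α² + 4α + 3).
Reduced: 4α³ + 2α² + 3α + 2.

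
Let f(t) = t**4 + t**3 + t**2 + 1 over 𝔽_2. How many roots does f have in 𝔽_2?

1

Evaluate at each of the 2 elements of 𝔽_2:
f(0) = 1; f(1) = 0 → root.
Roots: {1}.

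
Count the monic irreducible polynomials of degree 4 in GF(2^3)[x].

1008

x^(8^4) − x is the product of all monic irreducibles of degree dividing 4; Möbius inversion gives N = (1/4) Σ μ(4/d)·8^d.
Divisors of 4: 1, 2, 4; μ(4/d) for each: 0, -1, 1.
Σ = − 8^2 + 8^4 = 4032.
N = 4032/4 = 1008.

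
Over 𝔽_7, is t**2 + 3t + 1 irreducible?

Write h(t) = t**2 + 3t + 1.
Check for roots in 𝔽_7: h(0) = 1; h(1) = 5; h(2) = 4; h(3) = 5; h(4) = 1; h(5) = 6; h(6) = 6.
No roots. A degree-2 polynomial over a field with no linear factor is irreducible.

Yes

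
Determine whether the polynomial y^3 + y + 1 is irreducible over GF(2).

Write P(y) = y^3 + y + 1.
Check for roots in GF(2): P(0) = 1; P(1) = 1.
No roots. A degree-3 polynomial over a field with no linear factor is irreducible.

Yes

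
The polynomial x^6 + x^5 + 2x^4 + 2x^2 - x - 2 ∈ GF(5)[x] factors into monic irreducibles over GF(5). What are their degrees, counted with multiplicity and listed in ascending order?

3, 3

Write f(x) = x^6 + x^5 + 2x^4 + 2x^2 - x - 2.
Roots in GF(5): f(0) = 3; f(1) = 3; f(2) = 2; f(3) = 2; f(4) = 3.
Complete factorization: f(x) = (x^3 + x + 1)·(x^3 + x^2 + x - 2).
Factor degrees with multiplicity: 3 + 3 = 6.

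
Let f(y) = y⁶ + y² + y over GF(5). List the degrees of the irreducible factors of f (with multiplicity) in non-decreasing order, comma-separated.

1, 1, 2, 2

Roots in GF(5): f(0) = 0 → root; f(1) = 3; f(2) = 0 → root; f(3) = 1; f(4) = 1.
Linear factors from roots: (y), (y - 2).
Complete factorization: f(y) = (y)·(y - 2)·(y² + y + 1)·(y² + y + 2).
Factor degrees with multiplicity: 1 + 1 + 2 + 2 = 6.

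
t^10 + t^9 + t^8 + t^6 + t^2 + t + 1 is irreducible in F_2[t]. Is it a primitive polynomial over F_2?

Yes

Write f(t) = t^10 + t^9 + t^8 + t^6 + t^2 + t + 1.
|GF(2^10)^×| = 2^10 − 1 = 1023. Prime factorization: 1023 = 3·11·31.
f is primitive ⇔ t has order 1023 in GF(2)[t]/(f), i.e. t^(1023/q) ≠ 1 for each prime q | 1023.
t^(341) mod f = t^9 + t^6 + t^5 + t^3 + t^2 + t + 1.
t^(93) mod f = t^8 + t^5 + t^4 + t^2.
t^(33) mod f = t^8 + t^6 + t^5 + t^3 + t^2.
None equal 1, so t has full order 1023; f is primitive.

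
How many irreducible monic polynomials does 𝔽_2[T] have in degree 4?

3

x^(2^4) − x is the product of all monic irreducibles of degree dividing 4; Möbius inversion gives N = (1/4) Σ μ(4/d)·2^d.
Divisors of 4: 1, 2, 4; μ(4/d) for each: 0, -1, 1.
Σ = − 2^2 + 2^4 = 12.
N = 12/4 = 3.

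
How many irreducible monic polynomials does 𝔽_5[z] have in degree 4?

The number of monic irreducibles of degree 4 over GF(5) is (1/4)·Σ_{d∣4} μ(4/d) 5^d.
Divisors of 4: 1, 2, 4; μ(4/d) for each: 0, -1, 1.
Σ = − 5^2 + 5^4 = 600.
N = 600/4 = 150.

150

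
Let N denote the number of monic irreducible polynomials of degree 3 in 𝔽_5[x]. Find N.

The number of monic irreducibles of degree 3 over GF(5) is (1/3)·Σ_{d∣3} μ(3/d) 5^d.
Divisors of 3: 1, 3; μ(3/d) for each: -1, 1.
Σ = − 5^1 + 5^3 = 120.
N = 120/3 = 40.

40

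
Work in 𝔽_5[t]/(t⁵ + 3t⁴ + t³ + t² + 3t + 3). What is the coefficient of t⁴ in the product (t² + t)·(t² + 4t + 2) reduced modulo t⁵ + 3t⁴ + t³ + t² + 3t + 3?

Multiply in 𝔽_5[t]: (t² + t)·(t² + 4t + 2) = t⁴ + t² + 2t.
Reduced: t⁴ + t² + 2t.

1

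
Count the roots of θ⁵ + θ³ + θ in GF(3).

3

Write f(θ) = θ⁵ + θ³ + θ.
Evaluate at each of the 3 elements of GF(3):
f(0) = 0 → root; f(1) = 0 → root; f(2) = 0 → root.
Roots: {0, 1, 2}.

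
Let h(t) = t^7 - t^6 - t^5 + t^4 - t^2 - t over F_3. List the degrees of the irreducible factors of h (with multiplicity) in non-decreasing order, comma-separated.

Roots in F_3: h(0) = 0 → root; h(1) = 1; h(2) = 0 → root.
Linear factors from roots: (t), (t + 1).
Complete factorization: h(t) = (t)·(t + 1)·(t^2 + 1)·(t^3 + t^2 - 1).
Factor degrees with multiplicity: 1 + 1 + 2 + 3 = 7.

1, 1, 2, 3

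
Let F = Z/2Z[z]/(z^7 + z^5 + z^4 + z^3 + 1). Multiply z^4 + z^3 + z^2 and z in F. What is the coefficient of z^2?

Multiply in Z/2Z[z]: (z^4 + z^3 + z^2)·(z) = z^5 + z^4 + z^3.
Reduced: z^5 + z^4 + z^3.

0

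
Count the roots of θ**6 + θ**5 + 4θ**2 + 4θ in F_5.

Write P(θ) = θ**6 + θ**5 + 4θ**2 + 4θ.
Evaluate at each of the 5 elements of F_5:
P(0) = 0 → root; P(1) = 0 → root; P(2) = 0 → root; P(3) = 0 → root; P(4) = 0 → root.
Roots: {0, 1, 2, 3, 4}.

5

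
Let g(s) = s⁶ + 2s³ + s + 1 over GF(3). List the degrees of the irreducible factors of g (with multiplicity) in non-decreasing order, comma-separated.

6

Roots in GF(3): g(0) = 1; g(1) = 2; g(2) = 2.
Complete factorization: g(s) = (s⁶ + 2s³ + s + 1).
Factor degrees with multiplicity: 6 = 6.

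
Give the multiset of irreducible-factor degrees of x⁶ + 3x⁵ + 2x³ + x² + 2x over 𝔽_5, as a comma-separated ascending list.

1, 1, 1, 1, 2

Write g(x) = x⁶ + 3x⁵ + 2x³ + x² + 2x.
Roots in 𝔽_5: g(0) = 0 → root; g(1) = 4; g(2) = 4; g(3) = 2; g(4) = 0 → root.
Linear factors from roots: (x), (x + 1).
Complete factorization: g(x) = (x)·(x + 1)^3·(x² + 2).
Factor degrees with multiplicity: 1 + 1 + 1 + 1 + 2 = 6.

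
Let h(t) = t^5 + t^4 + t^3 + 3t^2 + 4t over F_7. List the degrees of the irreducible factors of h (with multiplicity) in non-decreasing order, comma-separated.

1, 4

Linear factors from roots: (t).
Complete factorization: h(t) = (t)·(t^4 + t^3 + t^2 + 3t + 4).
Factor degrees with multiplicity: 1 + 4 = 5.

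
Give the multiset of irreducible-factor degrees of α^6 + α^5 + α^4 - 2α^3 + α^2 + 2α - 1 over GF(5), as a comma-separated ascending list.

6

Write h(α) = α^6 + α^5 + α^4 - 2α^3 + α^2 + 2α - 1.
Roots in GF(5): h(0) = 4; h(1) = 3; h(2) = 3; h(3) = 3; h(4) = 1.
Complete factorization: h(α) = (α^6 + α^5 + α^4 - 2α^3 + α^2 + 2α - 1).
Factor degrees with multiplicity: 6 = 6.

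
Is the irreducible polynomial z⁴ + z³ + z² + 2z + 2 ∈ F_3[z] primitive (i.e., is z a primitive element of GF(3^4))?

Yes

Write f(z) = z⁴ + z³ + z² + 2z + 2.
|GF(3^4)^×| = 3^4 − 1 = 80. Prime factorization: 80 = 2^4·5.
f is primitive ⇔ z has order 80 in GF(3)[z]/(f), i.e. z^(80/q) ≠ 1 for each prime q | 80.
z^(40) mod f = 2.
z^(16) mod f = 2z³ + 1.
None equal 1, so z has full order 80; f is primitive.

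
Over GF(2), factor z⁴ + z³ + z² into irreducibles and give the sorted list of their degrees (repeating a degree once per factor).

Write h(z) = z⁴ + z³ + z².
Roots in GF(2): h(0) = 0 → root; h(1) = 1.
Linear factors from roots: (z).
Complete factorization: h(z) = (z)^2·(z² + z + 1).
Factor degrees with multiplicity: 1 + 1 + 2 = 4.

1, 1, 2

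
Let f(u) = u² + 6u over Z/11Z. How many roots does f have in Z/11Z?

2

Evaluate at each of the 11 elements of Z/11Z:
f(0) = 0 → root; f(1) = 7; f(2) = 5; f(3) = 5; f(4) = 7; f(5) = 0 → root; f(6) = 6; f(7) = 3; f(8) = 2; f(9) = 3; f(10) = 6.
Roots: {0, 5}.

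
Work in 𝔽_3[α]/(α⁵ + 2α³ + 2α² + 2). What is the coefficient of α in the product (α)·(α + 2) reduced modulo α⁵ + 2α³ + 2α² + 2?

2

Multiply in 𝔽_3[α]: (α)·(α + 2) = α² + 2α.
Reduced: α² + 2α.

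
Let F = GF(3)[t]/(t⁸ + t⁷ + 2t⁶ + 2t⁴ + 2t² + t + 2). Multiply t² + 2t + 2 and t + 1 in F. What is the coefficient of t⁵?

Multiply in GF(3)[t]: (t² + 2t + 2)·(t + 1) = t³ + t + 2.
Reduced: t³ + t + 2.

0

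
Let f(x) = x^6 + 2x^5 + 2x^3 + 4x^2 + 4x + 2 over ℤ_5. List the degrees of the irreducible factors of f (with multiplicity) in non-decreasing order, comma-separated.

Roots in ℤ_5: f(0) = 2; f(1) = 0 → root; f(2) = 0 → root; f(3) = 4; f(4) = 4.
Linear factors from roots: (x + 4), (x + 3).
Complete factorization: f(x) = (x + 3)·(x + 4)·(x^4 + 3x^2 + x + 1).
Factor degrees with multiplicity: 1 + 1 + 4 = 6.

1, 1, 4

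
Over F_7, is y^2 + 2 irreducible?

Write g(y) = y^2 + 2.
Check for roots in F_7: g(0) = 2; g(1) = 3; g(2) = 6; g(3) = 4; g(4) = 4; g(5) = 6; g(6) = 3.
No roots. A degree-2 polynomial over a field with no linear factor is irreducible.

Yes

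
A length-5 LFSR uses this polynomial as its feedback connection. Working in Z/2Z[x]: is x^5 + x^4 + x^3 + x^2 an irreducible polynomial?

Write m(x) = x^5 + x^4 + x^3 + x^2.
Check for roots in Z/2Z: m(0) = 0 → root; m(1) = 0 → root.
m(0) = 0, so (x) divides m(x); m is reducible.

No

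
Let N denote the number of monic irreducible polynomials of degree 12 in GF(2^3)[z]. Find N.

5726600880

By the necklace-counting formula, N_8(12) = (1/12) Σ_{d|12} μ(12/d)·8^d.
Divisors of 12: 1, 2, 3, 4, 6, 12; μ(12/d) for each: 0, 1, 0, -1, -1, 1.
Σ = 8^2 − 8^4 − 8^6 + 8^12 = 68719210560.
N = 68719210560/12 = 5726600880.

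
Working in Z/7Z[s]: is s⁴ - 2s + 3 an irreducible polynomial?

Yes

Write f(s) = s⁴ - 2s + 3.
Check for roots in Z/7Z: f(0) = 3; f(1) = 2; f(2) = 1; f(3) = 1; f(4) = 6; f(5) = 2; f(6) = 6.
No roots, so no linear factors.
Degree-2 irreducible divisors: test the 21 monic irreducibles of degree 2 over GF(7).
None of them divide f (all give nonzero remainder).
No irreducible factor of degree ≤ 2 exists, so f is irreducible over GF(7).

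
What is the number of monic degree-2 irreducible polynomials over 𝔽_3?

3

Gauss's count: N_{3}(2) = (1/2) Σ_{d|2} μ(2/d)·3^d.
Divisors of 2: 1, 2; μ(2/d) for each: -1, 1.
Σ = − 3^1 + 3^2 = 6.
N = 6/2 = 3.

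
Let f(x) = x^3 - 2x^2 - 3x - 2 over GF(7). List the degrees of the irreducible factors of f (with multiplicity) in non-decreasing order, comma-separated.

3

Complete factorization: f(x) = (x^3 - 2x^2 - 3x - 2).
Factor degrees with multiplicity: 3 = 3.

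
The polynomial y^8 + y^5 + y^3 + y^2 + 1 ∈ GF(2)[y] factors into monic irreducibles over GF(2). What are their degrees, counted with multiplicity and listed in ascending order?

Write f(y) = y^8 + y^5 + y^3 + y^2 + 1.
Roots in GF(2): f(0) = 1; f(1) = 1.
Complete factorization: f(y) = (y^8 + y^5 + y^3 + y^2 + 1).
Factor degrees with multiplicity: 8 = 8.

8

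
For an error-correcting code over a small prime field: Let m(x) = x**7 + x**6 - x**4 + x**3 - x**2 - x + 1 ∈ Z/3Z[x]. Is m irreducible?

Check for roots in Z/3Z: m(0) = 1; m(1) = 1; m(2) = 2.
No roots, so no linear factors.
Monic irreducibles of degree 2 over GF(3): x**2 + 1, x**2 + x - 1, x**2 - x - 1.
x**2 + 1 divides m: m(x) = (x**2 + 1)·(x**5 + x**4 - x**3 + x**2 - x + 1).

No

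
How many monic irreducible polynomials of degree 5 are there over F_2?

The number of monic irreducibles of degree 5 over GF(2) is (1/5)·Σ_{d∣5} μ(5/d) 2^d.
Divisors of 5: 1, 5; μ(5/d) for each: -1, 1.
Σ = − 2^1 + 2^5 = 30.
N = 30/5 = 6.

6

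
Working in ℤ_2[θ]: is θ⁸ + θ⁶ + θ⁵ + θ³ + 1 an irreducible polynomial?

Write f(θ) = θ⁸ + θ⁶ + θ⁵ + θ³ + 1.
Check for roots in ℤ_2: f(0) = 1; f(1) = 1.
No roots, so no linear factors.
Monic irreducibles of degree 2 over GF(2): θ² + θ + 1.
None of them divide f (all give nonzero remainder).
Monic irreducibles of degree 3 over GF(2): θ³ + θ + 1, θ³ + θ² + 1.
None of them divide f (all give nonzero remainder).
Monic irreducibles of degree 4 over GF(2): θ⁴ + θ + 1, θ⁴ + θ³ + 1, θ⁴ + θ³ + θ² + θ + 1.
None of them divide f (all give nonzero remainder).
No irreducible factor of degree ≤ 4 exists, so f is irreducible over GF(2).

Yes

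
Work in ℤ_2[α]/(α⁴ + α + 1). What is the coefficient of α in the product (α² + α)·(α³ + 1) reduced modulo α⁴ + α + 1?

Multiply in ℤ_2[α]: (α² + α)·(α³ + 1) = α⁵ + α⁴ + α² + α.
Reduce using α⁴ ≡ α + 1 (mod α⁴ + α + 1).
Reduced: α + 1.

1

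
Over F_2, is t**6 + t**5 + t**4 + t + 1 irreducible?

Yes

Write P(t) = t**6 + t**5 + t**4 + t + 1.
Check for roots in F_2: P(0) = 1; P(1) = 1.
No roots, so no linear factors.
Monic irreducibles of degree 2 over GF(2): t**2 + t + 1.
None of them divide P (all give nonzero remainder).
Monic irreducibles of degree 3 over GF(2): t**3 + t + 1, t**3 + t**2 + 1.
None of them divide P (all give nonzero remainder).
No irreducible factor of degree ≤ 3 exists, so P is irreducible over GF(2).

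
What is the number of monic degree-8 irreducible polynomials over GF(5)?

48750

Gauss's count: N_{5}(8) = (1/8) Σ_{d|8} μ(8/d)·5^d.
Divisors of 8: 1, 2, 4, 8; μ(8/d) for each: 0, 0, -1, 1.
Σ = − 5^4 + 5^8 = 390000.
N = 390000/8 = 48750.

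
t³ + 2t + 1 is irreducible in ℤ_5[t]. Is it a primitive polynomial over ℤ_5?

No

Write f(t) = t³ + 2t + 1.
|GF(5^3)^×| = 5^3 − 1 = 124. Prime factorization: 124 = 2^2·31.
f is primitive ⇔ t has order 124 in GF(5)[t]/(f), i.e. t^(124/q) ≠ 1 for each prime q | 124.
t^(62) mod f = 1
t^(4) mod f = 3t² + 4t.
Since t^(62) = 1, the order of t divides 62 < 124; not primitive.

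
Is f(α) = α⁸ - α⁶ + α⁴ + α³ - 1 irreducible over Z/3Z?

Yes

Check for roots in Z/3Z: f(0) = 2; f(1) = 1; f(2) = 2.
No roots, so no linear factors.
Monic irreducibles of degree 2 over GF(3): α² + 1, α² + α - 1, α² - α - 1.
None of them divide f (all give nonzero remainder).
Degree-3 irreducible divisors: test the 8 monic irreducibles of degree 3 over GF(3).
None of them divide f (all give nonzero remainder).
Degree-4 irreducible divisors: test the 18 monic irreducibles of degree 4 over GF(3).
None of them divide f (all give nonzero remainder).
No irreducible factor of degree ≤ 4 exists, so f is irreducible over GF(3).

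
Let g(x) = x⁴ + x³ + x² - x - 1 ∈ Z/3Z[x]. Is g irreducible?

Check for roots in Z/3Z: g(0) = 2; g(1) = 1; g(2) = 1.
No roots, so no linear factors.
Monic irreducibles of degree 2 over GF(3): x² + 1, x² + x - 1, x² - x - 1.
None of them divide g (all give nonzero remainder).
No irreducible factor of degree ≤ 2 exists, so g is irreducible over GF(3).

Yes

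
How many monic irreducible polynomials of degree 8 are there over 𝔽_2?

The number of monic irreducibles of degree 8 over GF(2) is (1/8)·Σ_{d∣8} μ(8/d) 2^d.
Divisors of 8: 1, 2, 4, 8; μ(8/d) for each: 0, 0, -1, 1.
Σ = − 2^4 + 2^8 = 240.
N = 240/8 = 30.

30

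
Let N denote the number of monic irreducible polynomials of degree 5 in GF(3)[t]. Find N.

Gauss's count: N_{3}(5) = (1/5) Σ_{d|5} μ(5/d)·3^d.
Divisors of 5: 1, 5; μ(5/d) for each: -1, 1.
Σ = − 3^1 + 3^5 = 240.
N = 240/5 = 48.

48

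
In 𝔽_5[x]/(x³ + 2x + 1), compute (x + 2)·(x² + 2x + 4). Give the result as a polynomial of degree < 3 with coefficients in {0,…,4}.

Multiply in 𝔽_5[x]: (x + 2)·(x² + 2x + 4) = x³ + 4x² + 3x + 3.
Reduce using x³ ≡ 3x + 4 (mod x³ + 2x + 1).
Reduced: 4x² + x + 2.

4x^2 + x + 2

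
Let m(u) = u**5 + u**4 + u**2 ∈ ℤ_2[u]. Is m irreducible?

No

Check for roots in ℤ_2: m(0) = 0 → root; m(1) = 1.
m(0) = 0, so (u) divides m(u); m is reducible.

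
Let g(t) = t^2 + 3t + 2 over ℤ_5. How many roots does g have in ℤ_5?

Evaluate at each of the 5 elements of ℤ_5:
g(0) = 2; g(1) = 1; g(2) = 2; g(3) = 0 → root; g(4) = 0 → root.
Roots: {3, 4}.

2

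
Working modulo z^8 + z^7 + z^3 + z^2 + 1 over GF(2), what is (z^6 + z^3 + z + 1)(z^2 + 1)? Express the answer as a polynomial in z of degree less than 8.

Multiply in GF(2)[z]: (z^6 + z^3 + z + 1)·(z^2 + 1) = z^8 + z^6 + z^5 + z^2 + z + 1.
Reduce using z^8 ≡ z^7 + z^3 + z^2 + 1 (mod z^8 + z^7 + z^3 + z^2 + 1).
Reduced: z^7 + z^6 + z^5 + z^3 + z.

z^7 + z^6 + z^5 + z^3 + z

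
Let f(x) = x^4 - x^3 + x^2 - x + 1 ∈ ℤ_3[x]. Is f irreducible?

Check for roots in ℤ_3: f(0) = 1; f(1) = 1; f(2) = 2.
No roots, so no linear factors.
Monic irreducibles of degree 2 over GF(3): x^2 + 1, x^2 + x - 1, x^2 - x - 1.
None of them divide f (all give nonzero remainder).
No irreducible factor of degree ≤ 2 exists, so f is irreducible over GF(3).

Yes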